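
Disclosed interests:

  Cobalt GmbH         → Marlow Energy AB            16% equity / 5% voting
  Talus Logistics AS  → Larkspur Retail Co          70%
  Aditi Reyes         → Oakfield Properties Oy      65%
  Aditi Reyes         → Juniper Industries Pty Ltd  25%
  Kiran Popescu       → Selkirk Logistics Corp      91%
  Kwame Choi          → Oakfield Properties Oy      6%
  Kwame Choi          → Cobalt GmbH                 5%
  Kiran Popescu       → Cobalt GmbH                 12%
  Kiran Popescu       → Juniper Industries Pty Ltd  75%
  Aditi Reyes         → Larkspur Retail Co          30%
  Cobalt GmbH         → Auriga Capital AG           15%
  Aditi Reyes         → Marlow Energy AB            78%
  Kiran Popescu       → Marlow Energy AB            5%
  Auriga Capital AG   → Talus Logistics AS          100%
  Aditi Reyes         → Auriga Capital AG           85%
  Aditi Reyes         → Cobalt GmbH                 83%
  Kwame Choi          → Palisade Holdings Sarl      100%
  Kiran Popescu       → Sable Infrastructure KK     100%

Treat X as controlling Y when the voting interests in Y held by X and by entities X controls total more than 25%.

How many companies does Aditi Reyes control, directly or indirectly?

6

Aditi holds 65% of Oakfield, so Aditi controls Oakfield.
Aditi holds 83% of Cobalt, so Aditi controls Cobalt.
Cobalt and Aditi together hold 15% + 85% = 100% of Auriga, so Aditi controls Auriga.
Cobalt and Aditi together hold 5% + 78% = 83% of Marlow, so Aditi controls Marlow.
Auriga holds 100% of Talus, so Aditi controls Talus.
Aditi and Talus together hold 30% + 70% = 100% of Larkspur, so Aditi controls Larkspur.
No other company's threshold is met.
Aditi controls 6 companies.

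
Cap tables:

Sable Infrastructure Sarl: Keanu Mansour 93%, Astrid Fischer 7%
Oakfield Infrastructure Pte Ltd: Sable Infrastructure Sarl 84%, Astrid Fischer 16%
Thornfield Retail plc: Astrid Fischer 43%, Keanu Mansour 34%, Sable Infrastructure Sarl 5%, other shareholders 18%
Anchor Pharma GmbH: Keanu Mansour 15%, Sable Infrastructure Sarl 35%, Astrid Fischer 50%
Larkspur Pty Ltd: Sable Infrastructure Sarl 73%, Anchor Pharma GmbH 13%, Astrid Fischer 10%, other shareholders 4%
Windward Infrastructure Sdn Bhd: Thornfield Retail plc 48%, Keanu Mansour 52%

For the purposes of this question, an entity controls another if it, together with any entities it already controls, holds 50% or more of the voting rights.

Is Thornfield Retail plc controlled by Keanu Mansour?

No

Keanu holds 93% of Sable, so Keanu controls Sable.
Sable holds 84% of Oakfield, so Keanu controls Oakfield.
Keanu and Sable together hold 15% + 35% = 50% of Anchor, so Keanu controls Anchor.
Sable and Anchor together hold 73% + 13% = 86% of Larkspur, so Keanu controls Larkspur.
Keanu holds 52% of Windward, so Keanu controls Windward.
In Thornfield, Keanu's side holds only 34% + 5% = 39%, not ≥ 50%.
So Keanu does not control Thornfield.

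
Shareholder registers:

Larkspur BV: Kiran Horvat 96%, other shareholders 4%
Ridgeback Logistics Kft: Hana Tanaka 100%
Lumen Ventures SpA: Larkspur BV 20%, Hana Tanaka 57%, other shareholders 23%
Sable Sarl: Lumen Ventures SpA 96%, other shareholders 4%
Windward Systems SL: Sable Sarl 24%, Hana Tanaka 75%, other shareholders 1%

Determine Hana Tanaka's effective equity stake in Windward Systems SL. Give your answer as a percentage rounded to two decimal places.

88.13%

Hana reaches Windward along 2 paths.
Via Lumen → Sable: 57% × 96% × 24% = 13.1328%.
Direct stake: 75% = 75%.
Total: 13.1328% + 75% = 88.1328%.
Rounded: 88.13%.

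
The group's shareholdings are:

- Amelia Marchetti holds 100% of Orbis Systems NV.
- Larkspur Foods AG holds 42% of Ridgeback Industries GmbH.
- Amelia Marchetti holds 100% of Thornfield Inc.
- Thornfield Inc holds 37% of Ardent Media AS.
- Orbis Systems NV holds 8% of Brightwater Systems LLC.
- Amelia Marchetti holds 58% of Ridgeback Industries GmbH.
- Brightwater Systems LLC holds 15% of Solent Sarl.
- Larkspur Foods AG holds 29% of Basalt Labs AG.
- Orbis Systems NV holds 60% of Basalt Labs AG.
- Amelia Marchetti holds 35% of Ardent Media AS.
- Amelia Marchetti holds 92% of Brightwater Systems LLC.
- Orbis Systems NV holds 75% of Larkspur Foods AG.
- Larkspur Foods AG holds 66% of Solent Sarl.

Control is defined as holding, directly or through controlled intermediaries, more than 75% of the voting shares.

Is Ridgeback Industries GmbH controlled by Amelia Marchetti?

Amelia holds 100% of Thornfield, so Amelia controls Thornfield.
Amelia holds 100% of Orbis, so Amelia controls Orbis.
Amelia and Orbis together hold 92% + 8% = 100% of Brightwater, so Amelia controls Brightwater.
In Ridgeback, Amelia's side holds only 58%, not > 75%.
So Amelia does not control Ridgeback.

No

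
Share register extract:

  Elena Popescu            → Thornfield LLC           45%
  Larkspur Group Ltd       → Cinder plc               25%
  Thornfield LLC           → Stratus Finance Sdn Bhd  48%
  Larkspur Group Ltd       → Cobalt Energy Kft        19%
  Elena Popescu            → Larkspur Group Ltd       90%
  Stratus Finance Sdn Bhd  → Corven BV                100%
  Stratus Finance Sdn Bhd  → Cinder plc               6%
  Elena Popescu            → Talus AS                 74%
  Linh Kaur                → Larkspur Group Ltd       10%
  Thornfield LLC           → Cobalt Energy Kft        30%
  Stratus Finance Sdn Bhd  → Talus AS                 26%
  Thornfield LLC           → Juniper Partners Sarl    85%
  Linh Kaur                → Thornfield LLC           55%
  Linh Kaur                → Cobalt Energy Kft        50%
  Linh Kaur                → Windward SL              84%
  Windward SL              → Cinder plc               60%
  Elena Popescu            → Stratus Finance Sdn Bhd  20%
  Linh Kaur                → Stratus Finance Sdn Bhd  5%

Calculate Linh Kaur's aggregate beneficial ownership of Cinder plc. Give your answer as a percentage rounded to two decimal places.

Linh reaches Cinder along 4 paths.
Via Larkspur: 10% × 25% = 2.5%.
Via Windward: 84% × 60% = 50.4%.
Via Thornfield → Stratus: 55% × 48% × 6% = 1.584%.
Via Stratus: 5% × 6% = 0.3%.
Total: 2.5% + 50.4% + 1.584% + 0.3% = 54.784%.
Rounded: 54.78%.

54.78%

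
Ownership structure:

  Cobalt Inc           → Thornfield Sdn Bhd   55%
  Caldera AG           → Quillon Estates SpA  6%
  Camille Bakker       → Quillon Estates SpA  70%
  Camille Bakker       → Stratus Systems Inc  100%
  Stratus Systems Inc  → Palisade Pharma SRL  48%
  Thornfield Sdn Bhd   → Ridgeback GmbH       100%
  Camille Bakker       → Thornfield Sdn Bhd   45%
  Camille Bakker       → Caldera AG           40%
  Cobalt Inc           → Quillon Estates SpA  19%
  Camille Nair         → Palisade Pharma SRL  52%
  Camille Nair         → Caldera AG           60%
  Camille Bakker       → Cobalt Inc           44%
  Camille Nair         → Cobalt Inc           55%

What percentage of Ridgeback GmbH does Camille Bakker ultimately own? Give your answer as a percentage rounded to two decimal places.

69.20%

Camille Bakker reaches Ridgeback along 2 paths.
Via Cobalt → Thornfield: 44% × 55% × 100% = 24.2%.
Via Thornfield: 45% × 100% = 45%.
Total: 24.2% + 45% = 69.2%.
Rounded: 69.20%.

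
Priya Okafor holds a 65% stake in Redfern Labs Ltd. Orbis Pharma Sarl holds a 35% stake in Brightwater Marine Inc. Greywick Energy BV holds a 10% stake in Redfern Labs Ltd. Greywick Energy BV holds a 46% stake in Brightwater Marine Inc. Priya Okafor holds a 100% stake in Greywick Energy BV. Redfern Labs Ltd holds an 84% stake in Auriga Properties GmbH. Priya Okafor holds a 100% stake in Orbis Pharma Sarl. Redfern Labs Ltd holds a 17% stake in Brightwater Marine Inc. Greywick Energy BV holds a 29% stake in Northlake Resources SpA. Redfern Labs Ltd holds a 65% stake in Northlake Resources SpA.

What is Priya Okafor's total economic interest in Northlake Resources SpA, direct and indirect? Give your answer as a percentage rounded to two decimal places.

Priya reaches Northlake along 3 paths.
Via Redfern: 65% × 65% = 42.25%.
Via Greywick → Redfern: 100% × 10% × 65% = 6.5%.
Via Greywick: 100% × 29% = 29%.
Total: 42.25% + 6.5% + 29% = 77.75%.

77.75%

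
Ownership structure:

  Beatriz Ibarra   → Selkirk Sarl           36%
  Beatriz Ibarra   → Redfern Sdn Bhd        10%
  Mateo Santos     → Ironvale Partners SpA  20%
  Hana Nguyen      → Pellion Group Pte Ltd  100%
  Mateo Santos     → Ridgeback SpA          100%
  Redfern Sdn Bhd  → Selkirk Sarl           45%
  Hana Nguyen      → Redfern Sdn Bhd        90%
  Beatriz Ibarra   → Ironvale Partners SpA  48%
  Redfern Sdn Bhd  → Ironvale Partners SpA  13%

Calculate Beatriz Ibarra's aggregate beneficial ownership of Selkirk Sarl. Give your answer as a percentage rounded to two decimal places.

Beatriz reaches Selkirk along 2 paths.
Direct stake: 36% = 36%.
Via Redfern: 10% × 45% = 4.5%.
Total: 36% + 4.5% = 40.5%.
Rounded: 40.50%.

40.50%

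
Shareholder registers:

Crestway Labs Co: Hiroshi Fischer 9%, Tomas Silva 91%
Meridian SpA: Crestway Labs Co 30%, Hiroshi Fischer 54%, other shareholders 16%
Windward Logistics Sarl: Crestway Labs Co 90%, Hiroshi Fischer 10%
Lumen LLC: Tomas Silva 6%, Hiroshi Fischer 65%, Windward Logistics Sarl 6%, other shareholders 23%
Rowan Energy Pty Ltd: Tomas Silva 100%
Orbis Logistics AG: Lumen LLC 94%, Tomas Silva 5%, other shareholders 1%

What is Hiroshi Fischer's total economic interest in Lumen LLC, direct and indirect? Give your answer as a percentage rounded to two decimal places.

66.09%

Hiroshi reaches Lumen along 3 paths.
Direct stake: 65% = 65%.
Via Crestway → Windward: 9% × 90% × 6% = 0.486%.
Via Windward: 10% × 6% = 0.6%.
Total: 65% + 0.486% + 0.6% = 66.086%.
Rounded: 66.09%.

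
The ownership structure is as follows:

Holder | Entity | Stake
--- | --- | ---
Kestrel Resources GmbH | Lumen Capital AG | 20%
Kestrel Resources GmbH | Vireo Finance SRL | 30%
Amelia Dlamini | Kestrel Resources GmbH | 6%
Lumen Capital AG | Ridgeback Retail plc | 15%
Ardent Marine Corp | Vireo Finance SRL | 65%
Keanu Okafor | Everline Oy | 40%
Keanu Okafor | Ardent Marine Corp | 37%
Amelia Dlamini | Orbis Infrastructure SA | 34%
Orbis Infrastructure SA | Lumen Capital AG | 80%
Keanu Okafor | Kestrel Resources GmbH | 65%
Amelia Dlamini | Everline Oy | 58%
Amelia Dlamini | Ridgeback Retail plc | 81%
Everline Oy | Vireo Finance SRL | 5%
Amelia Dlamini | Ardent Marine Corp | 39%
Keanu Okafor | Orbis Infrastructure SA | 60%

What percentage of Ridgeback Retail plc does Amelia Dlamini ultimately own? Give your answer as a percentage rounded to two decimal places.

85.26%

Amelia reaches Ridgeback along 3 paths.
Via Orbis → Lumen: 34% × 80% × 15% = 4.08%.
Via Kestrel → Lumen: 6% × 20% × 15% = 0.18%.
Direct stake: 81% = 81%.
Total: 4.08% + 0.18% + 81% = 85.26%.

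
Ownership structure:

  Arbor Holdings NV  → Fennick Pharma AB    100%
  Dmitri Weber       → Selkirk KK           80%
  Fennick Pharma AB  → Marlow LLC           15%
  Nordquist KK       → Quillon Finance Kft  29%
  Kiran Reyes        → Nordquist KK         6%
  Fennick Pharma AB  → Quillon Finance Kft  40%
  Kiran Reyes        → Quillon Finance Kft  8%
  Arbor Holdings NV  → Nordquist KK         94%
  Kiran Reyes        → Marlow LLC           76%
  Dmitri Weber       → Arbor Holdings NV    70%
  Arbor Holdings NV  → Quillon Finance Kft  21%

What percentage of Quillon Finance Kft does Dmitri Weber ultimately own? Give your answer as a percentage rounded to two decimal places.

Dmitri reaches Quillon along 3 paths.
Via Arbor → Nordquist: 70% × 94% × 29% = 19.082%.
Via Arbor → Fennick: 70% × 100% × 40% = 28%.
Via Arbor: 70% × 21% = 14.7%.
Total: 19.082% + 28% + 14.7% = 61.782%.
Rounded: 61.78%.

61.78%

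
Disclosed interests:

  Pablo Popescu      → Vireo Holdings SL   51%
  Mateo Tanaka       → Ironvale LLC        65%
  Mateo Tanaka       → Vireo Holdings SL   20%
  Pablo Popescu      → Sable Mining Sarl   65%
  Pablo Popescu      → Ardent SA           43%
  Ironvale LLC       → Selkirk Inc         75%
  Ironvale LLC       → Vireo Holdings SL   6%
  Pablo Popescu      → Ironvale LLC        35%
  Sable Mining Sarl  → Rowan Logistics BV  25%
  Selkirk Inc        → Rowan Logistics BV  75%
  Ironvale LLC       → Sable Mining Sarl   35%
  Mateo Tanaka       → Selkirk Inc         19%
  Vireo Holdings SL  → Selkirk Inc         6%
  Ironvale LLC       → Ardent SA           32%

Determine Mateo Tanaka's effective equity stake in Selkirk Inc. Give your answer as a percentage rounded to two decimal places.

69.18%

Mateo reaches Selkirk along 4 paths.
Via Ironvale: 65% × 75% = 48.75%.
Direct stake: 19% = 19%.
Via Ironvale → Vireo: 65% × 6% × 6% = 0.234%.
Via Vireo: 20% × 6% = 1.2%.
Total: 48.75% + 19% + 0.234% + 1.2% = 69.184%.
Rounded: 69.18%.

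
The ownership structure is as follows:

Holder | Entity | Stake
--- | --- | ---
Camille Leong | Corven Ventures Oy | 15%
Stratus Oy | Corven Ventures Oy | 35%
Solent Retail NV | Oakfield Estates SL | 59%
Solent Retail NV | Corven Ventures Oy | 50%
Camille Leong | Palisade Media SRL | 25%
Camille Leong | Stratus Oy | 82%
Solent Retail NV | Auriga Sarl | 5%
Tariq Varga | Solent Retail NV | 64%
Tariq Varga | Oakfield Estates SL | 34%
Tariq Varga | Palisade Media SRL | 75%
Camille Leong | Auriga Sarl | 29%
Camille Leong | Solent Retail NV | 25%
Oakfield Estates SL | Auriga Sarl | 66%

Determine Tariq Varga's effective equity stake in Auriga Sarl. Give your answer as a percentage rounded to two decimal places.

50.56%

Tariq reaches Auriga along 3 paths.
Via Oakfield: 34% × 66% = 22.44%.
Via Solent → Oakfield: 64% × 59% × 66% = 24.9216%.
Via Solent: 64% × 5% = 3.2%.
Total: 22.44% + 24.9216% + 3.2% = 50.5616%.
Rounded: 50.56%.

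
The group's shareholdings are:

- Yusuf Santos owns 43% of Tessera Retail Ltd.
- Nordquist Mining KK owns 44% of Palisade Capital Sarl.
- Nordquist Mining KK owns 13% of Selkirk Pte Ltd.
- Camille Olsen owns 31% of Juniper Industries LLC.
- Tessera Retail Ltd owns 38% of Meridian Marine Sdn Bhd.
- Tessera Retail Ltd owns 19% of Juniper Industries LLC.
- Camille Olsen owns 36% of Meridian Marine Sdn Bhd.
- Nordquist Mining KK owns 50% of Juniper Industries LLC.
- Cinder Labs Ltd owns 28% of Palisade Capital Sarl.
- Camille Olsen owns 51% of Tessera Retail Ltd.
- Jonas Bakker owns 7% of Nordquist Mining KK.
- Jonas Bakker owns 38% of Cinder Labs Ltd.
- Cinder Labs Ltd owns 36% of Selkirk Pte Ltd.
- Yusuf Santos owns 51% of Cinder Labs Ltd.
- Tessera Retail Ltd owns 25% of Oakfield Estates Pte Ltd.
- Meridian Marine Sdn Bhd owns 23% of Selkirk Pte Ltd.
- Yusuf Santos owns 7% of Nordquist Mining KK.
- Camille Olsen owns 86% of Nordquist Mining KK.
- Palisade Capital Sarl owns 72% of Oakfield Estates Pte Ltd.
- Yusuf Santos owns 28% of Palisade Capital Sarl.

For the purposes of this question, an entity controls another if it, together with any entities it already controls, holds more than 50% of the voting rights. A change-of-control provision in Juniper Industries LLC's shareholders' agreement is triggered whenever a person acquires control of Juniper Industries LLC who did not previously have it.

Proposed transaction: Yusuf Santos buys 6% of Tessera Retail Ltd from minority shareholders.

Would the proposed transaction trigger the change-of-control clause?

The purchase changes only Yusuf's holdings, so Yusuf is the only person who could newly come to control Juniper.
Yusuf holds 51% of Cinder, so Yusuf controls Cinder.
Cinder and Yusuf together hold 28% + 28% = 56% of Palisade, so Yusuf controls Palisade.
Palisade holds 72% of Oakfield, so Yusuf controls Oakfield.
Neither Yusuf nor any entity Yusuf controls holds any voting interest in Juniper.
So before the transaction, Yusuf does not control Juniper.
After the purchase, Yusuf's direct stake in Tessera rises to 43% + 6% = 49%.
Yusuf's side now holds 49% of Tessera, not > 50%, so Yusuf still does not control Tessera.
After the transaction, neither Yusuf nor any entity Yusuf controls holds a voting interest in Juniper, so Yusuf still does not control it.
No new person acquires control, so the clause is not triggered.

No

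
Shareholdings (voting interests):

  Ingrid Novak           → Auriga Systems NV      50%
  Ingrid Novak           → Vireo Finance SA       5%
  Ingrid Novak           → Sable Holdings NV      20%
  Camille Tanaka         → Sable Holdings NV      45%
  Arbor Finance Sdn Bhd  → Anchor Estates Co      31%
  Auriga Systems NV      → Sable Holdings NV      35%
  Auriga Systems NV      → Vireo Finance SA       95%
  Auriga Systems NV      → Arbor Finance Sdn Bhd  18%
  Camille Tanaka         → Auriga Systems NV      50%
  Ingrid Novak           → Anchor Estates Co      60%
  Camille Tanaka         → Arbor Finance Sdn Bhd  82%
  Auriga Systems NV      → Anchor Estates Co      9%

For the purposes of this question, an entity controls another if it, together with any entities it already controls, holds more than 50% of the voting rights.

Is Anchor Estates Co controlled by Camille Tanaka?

Camille holds 82% of Arbor, so Camille controls Arbor.
In Anchor, Camille's side holds only 31%, not > 50%.
So Camille does not control Anchor.

No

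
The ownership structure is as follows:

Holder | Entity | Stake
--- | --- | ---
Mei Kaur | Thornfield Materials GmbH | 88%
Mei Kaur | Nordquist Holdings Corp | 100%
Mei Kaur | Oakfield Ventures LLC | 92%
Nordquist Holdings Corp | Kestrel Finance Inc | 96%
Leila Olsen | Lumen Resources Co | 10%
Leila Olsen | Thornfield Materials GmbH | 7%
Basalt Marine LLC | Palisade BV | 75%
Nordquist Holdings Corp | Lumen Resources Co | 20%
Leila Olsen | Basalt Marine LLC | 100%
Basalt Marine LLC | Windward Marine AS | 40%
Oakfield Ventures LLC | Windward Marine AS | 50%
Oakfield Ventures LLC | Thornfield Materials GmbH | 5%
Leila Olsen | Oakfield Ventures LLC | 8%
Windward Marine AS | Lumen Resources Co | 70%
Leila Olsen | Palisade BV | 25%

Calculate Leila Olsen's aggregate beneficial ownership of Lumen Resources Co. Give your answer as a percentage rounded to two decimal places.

Leila reaches Lumen along 3 paths.
Via Basalt → Windward: 100% × 40% × 70% = 28%.
Via Oakfield → Windward: 8% × 50% × 70% = 2.8%.
Direct stake: 10% = 10%.
Total: 28% + 2.8% + 10% = 40.8%.
Rounded: 40.80%.

40.80%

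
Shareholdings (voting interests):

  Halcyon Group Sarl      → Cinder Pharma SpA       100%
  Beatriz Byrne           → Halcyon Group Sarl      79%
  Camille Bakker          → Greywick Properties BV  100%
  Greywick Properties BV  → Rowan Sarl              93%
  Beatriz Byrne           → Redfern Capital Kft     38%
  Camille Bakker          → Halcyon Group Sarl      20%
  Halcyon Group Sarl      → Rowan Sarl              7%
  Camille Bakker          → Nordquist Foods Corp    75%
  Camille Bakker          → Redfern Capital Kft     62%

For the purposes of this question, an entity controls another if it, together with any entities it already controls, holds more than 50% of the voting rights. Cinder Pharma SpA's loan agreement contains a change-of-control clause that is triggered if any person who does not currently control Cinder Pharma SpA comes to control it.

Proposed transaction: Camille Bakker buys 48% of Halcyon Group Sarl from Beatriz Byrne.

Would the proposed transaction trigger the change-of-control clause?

The purchase adds only to Camille's holdings (Beatriz's stake shrinks), so Camille is the only person who could newly come to control Cinder.
Camille holds 100% of Greywick, so Camille controls Greywick.
Camille holds 62% of Redfern, so Camille controls Redfern.
Greywick holds 93% of Rowan, so Camille controls Rowan.
Camille holds 75% of Nordquist, so Camille controls Nordquist.
Neither Camille nor any entity Camille controls holds any voting interest in Cinder.
So before the transaction, Camille does not control Cinder.
After the purchase, Camille's direct stake in Halcyon rises to 20% + 48% = 68%, and Beatriz's stake falls to 31%.
Camille holds 68% of Halcyon, so Camille controls Halcyon.
Halcyon holds 100% of Cinder, so Camille controls Cinder.
Camille did not control Cinder before and does after, so the clause is triggered.

Yes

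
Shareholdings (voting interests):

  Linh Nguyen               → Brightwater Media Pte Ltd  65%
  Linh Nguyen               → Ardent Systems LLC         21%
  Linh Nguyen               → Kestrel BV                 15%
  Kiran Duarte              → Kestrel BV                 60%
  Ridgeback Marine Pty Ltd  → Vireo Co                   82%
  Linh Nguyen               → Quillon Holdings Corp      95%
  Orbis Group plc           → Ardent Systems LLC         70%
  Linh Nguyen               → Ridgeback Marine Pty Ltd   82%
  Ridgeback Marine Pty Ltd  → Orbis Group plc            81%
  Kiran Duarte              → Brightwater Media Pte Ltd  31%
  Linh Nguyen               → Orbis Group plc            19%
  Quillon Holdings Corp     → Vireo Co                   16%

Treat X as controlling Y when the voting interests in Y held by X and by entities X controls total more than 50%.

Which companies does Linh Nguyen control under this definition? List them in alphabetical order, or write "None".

Linh holds 95% of Quillon, so Linh controls Quillon.
Linh holds 65% of Brightwater, so Linh controls Brightwater.
Linh holds 82% of Ridgeback, so Linh controls Ridgeback.
Ridgeback and Quillon together hold 82% + 16% = 98% of Vireo, so Linh controls Vireo.
Linh and Ridgeback together hold 19% + 81% = 100% of Orbis, so Linh controls Orbis.
Orbis and Linh together hold 70% + 21% = 91% of Ardent, so Linh controls Ardent.
No other company's threshold is met.

Ardent Systems LLC, Brightwater Media Pte Ltd, Orbis Group plc, Quillon Holdings Corp, Ridgeback Marine Pty Ltd, Vireo Co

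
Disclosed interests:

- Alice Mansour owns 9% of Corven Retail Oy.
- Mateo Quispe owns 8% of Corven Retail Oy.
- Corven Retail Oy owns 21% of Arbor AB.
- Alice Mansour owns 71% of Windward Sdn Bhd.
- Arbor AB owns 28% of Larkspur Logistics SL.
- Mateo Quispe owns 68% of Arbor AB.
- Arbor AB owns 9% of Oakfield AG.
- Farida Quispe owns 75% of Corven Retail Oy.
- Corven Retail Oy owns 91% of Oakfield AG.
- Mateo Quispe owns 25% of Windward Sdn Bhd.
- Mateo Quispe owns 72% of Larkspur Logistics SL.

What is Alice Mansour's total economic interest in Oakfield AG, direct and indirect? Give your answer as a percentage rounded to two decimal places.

8.36%

Alice reaches Oakfield along 2 paths.
Via Corven: 9% × 91% = 8.19%.
Via Corven → Arbor: 9% × 21% × 9% = 0.1701%.
Total: 8.19% + 0.1701% = 8.3601%.
Rounded: 8.36%.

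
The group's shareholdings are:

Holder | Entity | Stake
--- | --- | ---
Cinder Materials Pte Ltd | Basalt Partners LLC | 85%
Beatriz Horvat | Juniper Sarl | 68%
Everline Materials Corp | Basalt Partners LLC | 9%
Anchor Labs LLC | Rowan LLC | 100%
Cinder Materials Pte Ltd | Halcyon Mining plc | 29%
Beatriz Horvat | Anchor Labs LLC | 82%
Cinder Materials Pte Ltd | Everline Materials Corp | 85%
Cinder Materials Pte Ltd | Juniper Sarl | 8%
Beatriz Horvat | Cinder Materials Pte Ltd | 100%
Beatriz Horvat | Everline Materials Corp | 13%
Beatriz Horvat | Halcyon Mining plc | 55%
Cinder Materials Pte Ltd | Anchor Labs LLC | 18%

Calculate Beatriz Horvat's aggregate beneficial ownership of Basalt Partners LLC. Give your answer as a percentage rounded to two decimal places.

Beatriz reaches Basalt along 3 paths.
Via Everline: 13% × 9% = 1.17%.
Via Cinder → Everline: 100% × 85% × 9% = 7.65%.
Via Cinder: 100% × 85% = 85%.
Total: 1.17% + 7.65% + 85% = 93.82%.

93.82%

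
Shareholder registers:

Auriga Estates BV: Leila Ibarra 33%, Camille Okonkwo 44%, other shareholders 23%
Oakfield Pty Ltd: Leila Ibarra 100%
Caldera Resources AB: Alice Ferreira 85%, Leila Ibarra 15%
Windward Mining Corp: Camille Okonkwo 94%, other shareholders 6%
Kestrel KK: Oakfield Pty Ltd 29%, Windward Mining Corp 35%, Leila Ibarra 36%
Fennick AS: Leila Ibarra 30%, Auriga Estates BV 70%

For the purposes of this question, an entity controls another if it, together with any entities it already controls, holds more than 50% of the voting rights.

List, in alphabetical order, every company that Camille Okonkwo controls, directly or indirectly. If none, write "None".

Windward Mining Corp

Camille holds 94% of Windward, so Camille controls Windward.
No other company's threshold is met.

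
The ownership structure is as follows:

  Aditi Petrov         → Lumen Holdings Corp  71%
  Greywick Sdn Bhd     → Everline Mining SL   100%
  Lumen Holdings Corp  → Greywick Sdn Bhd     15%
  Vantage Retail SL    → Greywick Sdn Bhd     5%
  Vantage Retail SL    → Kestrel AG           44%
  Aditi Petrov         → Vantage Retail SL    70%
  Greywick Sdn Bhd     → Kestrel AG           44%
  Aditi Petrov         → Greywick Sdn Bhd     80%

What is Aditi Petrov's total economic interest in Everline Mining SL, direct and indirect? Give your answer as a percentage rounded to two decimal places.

Aditi reaches Everline along 3 paths.
Via Lumen → Greywick: 71% × 15% × 100% = 10.65%.
Via Greywick: 80% × 100% = 80%.
Via Vantage → Greywick: 70% × 5% × 100% = 3.5%.
Total: 10.65% + 80% + 3.5% = 94.15%.

94.15%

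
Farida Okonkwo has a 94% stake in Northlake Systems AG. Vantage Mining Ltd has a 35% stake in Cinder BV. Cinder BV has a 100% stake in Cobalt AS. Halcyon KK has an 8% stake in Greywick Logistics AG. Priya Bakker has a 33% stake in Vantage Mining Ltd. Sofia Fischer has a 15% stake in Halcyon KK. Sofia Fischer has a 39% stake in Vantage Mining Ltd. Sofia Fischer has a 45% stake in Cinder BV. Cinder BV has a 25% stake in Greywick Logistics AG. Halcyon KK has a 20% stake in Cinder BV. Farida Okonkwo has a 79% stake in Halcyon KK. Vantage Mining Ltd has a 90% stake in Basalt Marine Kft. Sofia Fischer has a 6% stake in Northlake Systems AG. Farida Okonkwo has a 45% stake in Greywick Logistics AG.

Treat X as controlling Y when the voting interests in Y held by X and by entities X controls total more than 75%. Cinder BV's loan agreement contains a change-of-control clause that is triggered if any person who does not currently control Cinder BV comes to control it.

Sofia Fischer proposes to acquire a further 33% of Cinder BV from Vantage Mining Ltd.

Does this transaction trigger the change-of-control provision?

The purchase adds only to Sofia's holdings (Vantage's stake shrinks), so Sofia is the only person who could newly come to control Cinder.
Sofia's largest direct stake is 45% in Cinder, which does not meet the threshold, so Sofia controls no company.
In Cinder, Sofia's side holds only 45%, not > 75%.
So before the transaction, Sofia does not control Cinder.
After the purchase, Sofia's direct stake in Cinder rises to 45% + 33% = 78%, and Vantage's stake falls to 2%.
Sofia holds 78% of Cinder, so Sofia controls Cinder.
Sofia did not control Cinder before and does after, so the clause is triggered.

Yes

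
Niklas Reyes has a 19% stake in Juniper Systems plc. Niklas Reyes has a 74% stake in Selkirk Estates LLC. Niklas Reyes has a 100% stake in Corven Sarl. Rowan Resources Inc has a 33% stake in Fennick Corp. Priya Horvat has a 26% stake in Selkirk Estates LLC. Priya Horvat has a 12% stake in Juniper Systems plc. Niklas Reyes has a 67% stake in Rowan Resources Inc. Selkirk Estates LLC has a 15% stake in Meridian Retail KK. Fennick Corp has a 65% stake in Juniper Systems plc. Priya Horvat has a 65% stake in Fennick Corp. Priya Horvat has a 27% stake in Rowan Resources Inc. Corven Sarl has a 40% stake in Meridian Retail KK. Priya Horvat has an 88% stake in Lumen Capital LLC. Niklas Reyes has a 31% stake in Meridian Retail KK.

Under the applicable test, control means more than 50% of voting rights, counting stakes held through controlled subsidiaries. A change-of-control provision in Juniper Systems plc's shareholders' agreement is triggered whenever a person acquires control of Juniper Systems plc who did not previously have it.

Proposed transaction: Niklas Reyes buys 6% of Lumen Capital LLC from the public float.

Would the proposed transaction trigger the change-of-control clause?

The purchase changes only Niklas's holdings, so Niklas is the only person who could newly come to control Juniper.
Niklas holds 67% of Rowan, so Niklas controls Rowan.
Niklas holds 74% of Selkirk, so Niklas controls Selkirk.
Niklas holds 100% of Corven, so Niklas controls Corven.
Corven and Niklas and Selkirk together hold 40% + 31% + 15% = 86% of Meridian, so Niklas controls Meridian.
In Juniper, Niklas's side holds only 19%, not > 50%.
So before the transaction, Niklas does not control Juniper.
After the purchase, Niklas holds 6% of Lumen directly.
Niklas's side now holds 6% of Lumen, not > 50%, so Niklas still does not control Lumen.
After the transaction, Niklas's side holds 19% of Juniper, not > 50%, so Niklas still does not control Juniper.
No new person acquires control, so the clause is not triggered.

No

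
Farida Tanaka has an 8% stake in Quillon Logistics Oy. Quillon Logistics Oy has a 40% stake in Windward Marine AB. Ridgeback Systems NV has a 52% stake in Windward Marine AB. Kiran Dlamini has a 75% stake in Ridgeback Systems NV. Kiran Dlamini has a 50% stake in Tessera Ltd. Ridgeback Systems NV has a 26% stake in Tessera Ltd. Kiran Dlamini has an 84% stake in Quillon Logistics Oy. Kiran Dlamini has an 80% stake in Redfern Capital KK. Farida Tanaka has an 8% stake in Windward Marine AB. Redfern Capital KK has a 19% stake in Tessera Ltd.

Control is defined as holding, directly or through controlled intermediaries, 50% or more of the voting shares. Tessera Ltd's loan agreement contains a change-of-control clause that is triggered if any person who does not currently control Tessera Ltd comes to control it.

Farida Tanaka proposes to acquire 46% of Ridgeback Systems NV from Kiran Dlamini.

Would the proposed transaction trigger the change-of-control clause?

The purchase adds only to Farida's holdings (Kiran's stake shrinks), so Farida is the only person who could newly come to control Tessera.
Farida's largest direct stake is 8% in Quillon, which does not meet the threshold, so Farida controls no company.
Neither Farida nor any entity Farida controls holds any voting interest in Tessera.
So before the transaction, Farida does not control Tessera.
After the purchase, Farida holds 46% of Ridgeback directly, and Kiran's stake falls to 29%.
Farida's side now holds 46% of Ridgeback, not ≥ 50%, so Farida still does not control Ridgeback.
After the transaction, neither Farida nor any entity Farida controls holds a voting interest in Tessera, so Farida still does not control it.
No new person acquires control, so the clause is not triggered.

No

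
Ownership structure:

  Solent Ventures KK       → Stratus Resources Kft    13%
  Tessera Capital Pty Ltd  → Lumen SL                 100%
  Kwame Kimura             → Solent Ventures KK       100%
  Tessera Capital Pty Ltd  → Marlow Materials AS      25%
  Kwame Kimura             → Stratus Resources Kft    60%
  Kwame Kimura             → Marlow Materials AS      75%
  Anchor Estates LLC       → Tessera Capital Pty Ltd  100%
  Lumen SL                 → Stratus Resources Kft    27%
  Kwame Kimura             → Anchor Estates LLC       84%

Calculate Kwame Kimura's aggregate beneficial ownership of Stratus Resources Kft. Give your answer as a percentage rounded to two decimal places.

95.68%

Kwame reaches Stratus along 3 paths.
Via Anchor → Tessera → Lumen: 84% × 100% × 100% × 27% = 22.68%.
Direct stake: 60% = 60%.
Via Solent: 100% × 13% = 13%.
Total: 22.68% + 60% + 13% = 95.68%.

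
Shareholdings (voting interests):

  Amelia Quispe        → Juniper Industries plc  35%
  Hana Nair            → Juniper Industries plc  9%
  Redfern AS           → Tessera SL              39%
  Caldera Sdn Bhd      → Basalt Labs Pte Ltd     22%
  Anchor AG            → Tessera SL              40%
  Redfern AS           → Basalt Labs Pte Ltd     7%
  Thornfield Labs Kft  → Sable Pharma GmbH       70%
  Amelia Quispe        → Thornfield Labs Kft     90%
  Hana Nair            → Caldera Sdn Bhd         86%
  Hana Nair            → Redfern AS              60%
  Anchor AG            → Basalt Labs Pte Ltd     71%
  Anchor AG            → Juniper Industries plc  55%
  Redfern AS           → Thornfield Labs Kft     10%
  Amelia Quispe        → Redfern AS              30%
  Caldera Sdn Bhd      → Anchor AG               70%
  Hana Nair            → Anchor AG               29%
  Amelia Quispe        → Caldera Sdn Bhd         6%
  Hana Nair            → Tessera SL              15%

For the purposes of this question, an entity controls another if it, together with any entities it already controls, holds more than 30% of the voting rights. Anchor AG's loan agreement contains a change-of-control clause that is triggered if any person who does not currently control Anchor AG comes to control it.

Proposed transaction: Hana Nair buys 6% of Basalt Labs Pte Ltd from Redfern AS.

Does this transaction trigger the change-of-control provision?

No

The purchase adds only to Hana's holdings (Redfern's stake shrinks), so Hana is the only person who could newly come to control Anchor.
Hana holds 86% of Caldera, so Hana controls Caldera.
Hana and Caldera together hold 29% + 70% = 99% of Anchor, so Hana controls Anchor.
So Hana already controls Anchor before the transaction.
After the purchase, Hana holds 6% of Basalt directly, and Redfern's stake falls to 1%.
Hana controlled Anchor already, so this is not a new person acquiring control; every other person's position is unchanged or reduced.
No new person acquires control, so the clause is not triggered.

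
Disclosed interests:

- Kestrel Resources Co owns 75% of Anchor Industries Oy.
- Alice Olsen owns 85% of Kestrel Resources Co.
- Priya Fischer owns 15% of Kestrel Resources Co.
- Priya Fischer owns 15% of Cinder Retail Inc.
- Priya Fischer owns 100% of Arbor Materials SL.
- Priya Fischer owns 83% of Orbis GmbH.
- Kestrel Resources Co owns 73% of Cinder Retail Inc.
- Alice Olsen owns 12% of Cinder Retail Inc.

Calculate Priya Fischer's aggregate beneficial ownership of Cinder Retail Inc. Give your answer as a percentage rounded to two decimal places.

Priya reaches Cinder along 2 paths.
Via Kestrel: 15% × 73% = 10.95%.
Direct stake: 15% = 15%.
Total: 10.95% + 15% = 25.95%.

25.95%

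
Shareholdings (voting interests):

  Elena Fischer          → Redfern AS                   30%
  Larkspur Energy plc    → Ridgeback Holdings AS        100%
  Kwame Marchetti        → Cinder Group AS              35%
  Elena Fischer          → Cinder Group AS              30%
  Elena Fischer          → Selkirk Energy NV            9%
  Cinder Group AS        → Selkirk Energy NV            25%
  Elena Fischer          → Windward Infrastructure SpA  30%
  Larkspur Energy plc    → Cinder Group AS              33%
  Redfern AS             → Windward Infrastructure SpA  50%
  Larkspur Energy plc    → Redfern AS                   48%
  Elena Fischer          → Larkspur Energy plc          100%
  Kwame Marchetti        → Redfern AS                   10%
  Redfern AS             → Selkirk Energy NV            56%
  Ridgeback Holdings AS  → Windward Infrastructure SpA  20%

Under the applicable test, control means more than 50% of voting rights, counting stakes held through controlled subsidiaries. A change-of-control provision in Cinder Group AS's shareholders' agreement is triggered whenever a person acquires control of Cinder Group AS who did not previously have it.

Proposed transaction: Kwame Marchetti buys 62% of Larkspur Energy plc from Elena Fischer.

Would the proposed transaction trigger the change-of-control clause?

Yes

The purchase adds only to Kwame's holdings (Elena's stake shrinks), so Kwame is the only person who could newly come to control Cinder.
Kwame's largest direct stake is 35% in Cinder, which does not meet the threshold, so Kwame controls no company.
In Cinder, Kwame's side holds only 35%, not > 50%.
So before the transaction, Kwame does not control Cinder.
After the purchase, Kwame holds 62% of Larkspur directly, and Elena's stake falls to 38%.
Kwame holds 62% of Larkspur, so Kwame controls Larkspur.
Larkspur and Kwame together hold 33% + 35% = 68% of Cinder, so Kwame controls Cinder.
Kwame did not control Cinder before and does after, so the clause is triggered.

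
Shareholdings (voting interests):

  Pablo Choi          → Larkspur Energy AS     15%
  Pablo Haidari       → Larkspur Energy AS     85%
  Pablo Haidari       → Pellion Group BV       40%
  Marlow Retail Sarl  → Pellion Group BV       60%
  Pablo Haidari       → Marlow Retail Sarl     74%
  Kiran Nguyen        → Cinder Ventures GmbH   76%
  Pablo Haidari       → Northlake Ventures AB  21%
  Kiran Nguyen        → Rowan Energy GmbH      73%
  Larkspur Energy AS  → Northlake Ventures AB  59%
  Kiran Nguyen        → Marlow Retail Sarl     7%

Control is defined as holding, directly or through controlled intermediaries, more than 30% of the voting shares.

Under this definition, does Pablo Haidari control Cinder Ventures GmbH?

No

Pablo Haidari holds 85% of Larkspur, so Pablo Haidari controls Larkspur.
Pablo Haidari holds 74% of Marlow, so Pablo Haidari controls Marlow.
Larkspur and Pablo Haidari together hold 59% + 21% = 80% of Northlake, so Pablo Haidari controls Northlake.
Pablo Haidari and Marlow together hold 40% + 60% = 100% of Pellion, so Pablo Haidari controls Pellion.
Neither Pablo Haidari nor any entity Pablo Haidari controls holds any voting interest in Cinder.
So Pablo Haidari does not control Cinder.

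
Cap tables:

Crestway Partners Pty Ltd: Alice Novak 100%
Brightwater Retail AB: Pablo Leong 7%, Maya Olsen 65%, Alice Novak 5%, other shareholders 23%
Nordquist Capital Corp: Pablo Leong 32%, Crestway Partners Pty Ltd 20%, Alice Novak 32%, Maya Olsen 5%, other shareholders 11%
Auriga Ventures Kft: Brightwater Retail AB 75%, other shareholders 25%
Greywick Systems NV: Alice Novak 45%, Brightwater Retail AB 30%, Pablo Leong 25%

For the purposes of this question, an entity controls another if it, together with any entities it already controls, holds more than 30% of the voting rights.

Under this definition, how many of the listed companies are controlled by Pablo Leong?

Pablo holds 32% of Nordquist, so Pablo controls Nordquist.
No other company's threshold is met.
Pablo controls 1 company.

1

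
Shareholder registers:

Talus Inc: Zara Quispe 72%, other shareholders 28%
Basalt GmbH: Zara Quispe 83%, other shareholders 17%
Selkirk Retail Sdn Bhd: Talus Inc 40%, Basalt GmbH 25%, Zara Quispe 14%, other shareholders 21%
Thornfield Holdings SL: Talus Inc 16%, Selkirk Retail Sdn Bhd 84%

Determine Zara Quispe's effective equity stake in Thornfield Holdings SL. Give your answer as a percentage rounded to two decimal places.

64.90%

Zara reaches Thornfield along 4 paths.
Via Talus: 72% × 16% = 11.52%.
Via Talus → Selkirk: 72% × 40% × 84% = 24.192%.
Via Basalt → Selkirk: 83% × 25% × 84% = 17.43%.
Via Selkirk: 14% × 84% = 11.76%.
Total: 11.52% + 24.192% + 17.43% + 11.76% = 64.902%.
Rounded: 64.90%.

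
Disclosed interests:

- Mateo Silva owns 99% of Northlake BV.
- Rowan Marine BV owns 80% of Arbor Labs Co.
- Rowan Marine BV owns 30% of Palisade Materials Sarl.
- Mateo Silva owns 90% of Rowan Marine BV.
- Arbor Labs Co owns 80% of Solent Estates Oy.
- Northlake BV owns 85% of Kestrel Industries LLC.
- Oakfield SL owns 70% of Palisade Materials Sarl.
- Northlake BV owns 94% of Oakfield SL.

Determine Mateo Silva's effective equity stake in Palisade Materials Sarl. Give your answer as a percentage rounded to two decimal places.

92.14%

Mateo reaches Palisade along 2 paths.
Via Rowan: 90% × 30% = 27%.
Via Northlake → Oakfield: 99% × 94% × 70% = 65.142%.
Total: 27% + 65.142% = 92.142%.
Rounded: 92.14%.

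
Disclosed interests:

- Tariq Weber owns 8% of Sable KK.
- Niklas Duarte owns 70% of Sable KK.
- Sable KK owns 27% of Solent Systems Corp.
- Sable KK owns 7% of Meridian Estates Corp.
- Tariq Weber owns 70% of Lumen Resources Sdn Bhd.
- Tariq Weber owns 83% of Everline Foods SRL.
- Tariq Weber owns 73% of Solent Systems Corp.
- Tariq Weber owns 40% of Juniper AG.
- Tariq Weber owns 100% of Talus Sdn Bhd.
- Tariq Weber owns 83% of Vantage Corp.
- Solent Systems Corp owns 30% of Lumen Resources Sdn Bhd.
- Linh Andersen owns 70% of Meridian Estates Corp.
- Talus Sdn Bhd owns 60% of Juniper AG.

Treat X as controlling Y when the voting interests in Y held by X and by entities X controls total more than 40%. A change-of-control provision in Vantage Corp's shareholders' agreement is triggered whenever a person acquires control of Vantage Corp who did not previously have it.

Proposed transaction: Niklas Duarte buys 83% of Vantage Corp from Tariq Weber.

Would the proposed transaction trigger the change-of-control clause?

Yes

The purchase adds only to Niklas's holdings (Tariq's stake shrinks), so Niklas is the only person who could newly come to control Vantage.
Niklas holds 70% of Sable, so Niklas controls Sable.
Neither Niklas nor any entity Niklas controls holds any voting interest in Vantage.
So before the transaction, Niklas does not control Vantage.
After the purchase, Niklas holds 83% of Vantage directly, and Tariq's stake falls to 0%.
Niklas holds 83% of Vantage, so Niklas controls Vantage.
Niklas did not control Vantage before and does after, so the clause is triggered.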